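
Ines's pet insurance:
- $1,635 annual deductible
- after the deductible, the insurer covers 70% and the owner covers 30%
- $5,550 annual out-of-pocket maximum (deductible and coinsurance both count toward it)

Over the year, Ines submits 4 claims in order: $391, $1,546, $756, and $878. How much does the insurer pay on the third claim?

Claim 1 ($391): all of it applies to the deductible. Owner owes $391 (running OOP $391). Plan pays $391 − $391 = $0.
Claim 2 ($1,546): $1,244 finishes the deductible; $302 goes to coinsurance; 30% of $302 = $90.60. Owner pays $1,334.60; OOP now $1,725.60. Insurer: $1,546 − $1,334.60 = $211.40.
Claim 3 ($756): deductible met; 30% of $756 = $226.80. Owner owes $226.80 (running OOP $1,952.40). Insurer: $756 − $226.80 = $529.20.

$529.20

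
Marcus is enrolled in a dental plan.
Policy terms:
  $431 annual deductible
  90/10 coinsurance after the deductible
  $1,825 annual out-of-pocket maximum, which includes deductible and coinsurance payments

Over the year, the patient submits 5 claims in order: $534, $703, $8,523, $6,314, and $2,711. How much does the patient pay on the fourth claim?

Claim 1 — $534: deductible takes $431, $103 remains; patient's 10% is $10.30. Patient owes $441.30 (running OOP $441.30).
Claim 2 — $703: 10% coinsurance on $703 = $70.30. Patient pays $70.30; OOP now $511.60.
Claim 3 — $8,523: deductible met; 10% of $8,523 = $852.30. Patient owes $852.30 (running OOP $1,363.90).
Claim 4 — $6,314: deductible already satisfied, so patient's share is 10% × $6,314 = $631.40. Adding that to $1,363.90 gives $1,995.30, past the $1,825 cap; patient pays only $1,825 − $1,363.90 = $461.10.

$461.10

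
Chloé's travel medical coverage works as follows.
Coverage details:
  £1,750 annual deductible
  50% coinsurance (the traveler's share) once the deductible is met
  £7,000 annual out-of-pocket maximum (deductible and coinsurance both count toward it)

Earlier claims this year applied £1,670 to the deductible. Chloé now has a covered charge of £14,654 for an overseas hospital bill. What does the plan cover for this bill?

Deductible still to meet: £1,750 − £1,670 = £80.
That leaves £14,654 − £80 = £14,574 for coinsurance.
Coinsurance: £14,574 × 50% = £7,287.
So the traveler owes £80 + £7,287 = £7,367 before any cap.
That would bring total out-of-pocket to £9,037, past the £7,000 cap. The traveler is capped at £7,000 − £1,670 = £5,330 on this claim.
The plan picks up £14,654 − £5,330 = £9,324.

£9,324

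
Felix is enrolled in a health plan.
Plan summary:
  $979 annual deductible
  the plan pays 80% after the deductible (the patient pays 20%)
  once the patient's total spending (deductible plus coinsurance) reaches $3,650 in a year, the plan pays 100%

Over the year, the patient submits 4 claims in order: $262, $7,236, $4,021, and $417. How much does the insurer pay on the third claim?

$3,216.80

Claim 1 — $262: entire amount goes to the deductible. Cost to patient: $262. OOP to date $262. Insurer: $262 − $262 = $0.
Claim 2 — $7,236: deductible takes $717, $6,519 remains; coinsurance $6,519 × 20% = $1,303.80. Cost to patient: $2,020.80. OOP to date $2,282.80. Insurer: $7,236 − $2,020.80 = $5,215.20.
Claim 3 — $4,021: deductible already satisfied, so patient's share is 20% × $4,021 = $804.20. Patient owes $804.20 (running OOP $3,087). Plan pays $4,021 − $804.20 = $3,216.80.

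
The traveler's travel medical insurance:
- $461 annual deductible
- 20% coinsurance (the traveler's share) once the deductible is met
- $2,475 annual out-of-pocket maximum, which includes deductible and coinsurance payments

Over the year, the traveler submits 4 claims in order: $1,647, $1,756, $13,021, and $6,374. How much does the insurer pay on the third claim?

Bill 1, $1,647: deductible takes $461, $1,186 remains; 20% of $1,186 = $237.20. Traveler pays $698.20; OOP now $698.20. Insurer: $1,647 − $698.20 = $948.80.
Bill 2, $1,756: deductible met; 20% of $1,756 = $351.20. Traveler pays $351.20; OOP now $1,049.40. Plan pays $1,756 − $351.20 = $1,404.80.
Bill 3, $13,021: deductible already satisfied, so traveler's share is 20% × $13,021 = $2,604.20. That would push OOP to $3,653.60, over the $2,475 cap, so traveler pays $2,475 − $1,049.40 = $1,425.60. Plan pays $13,021 − $1,425.60 = $11,595.40.

$11,595.40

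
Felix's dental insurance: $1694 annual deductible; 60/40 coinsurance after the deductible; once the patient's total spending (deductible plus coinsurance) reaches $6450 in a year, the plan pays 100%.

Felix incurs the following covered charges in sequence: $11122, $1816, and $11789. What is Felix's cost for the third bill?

$258.40

Claim 1 ($11122): $1694 finishes the deductible; $9428 goes to coinsurance; patient's 40% is $3771.20. Patient owes $5465.20 (running OOP $5465.20).
Claim 2 ($1816): deductible already satisfied, so patient's share is 40% × $1816 = $726.40. Patient owes $726.40 (running OOP $6191.60).
Claim 3 ($11789): deductible met; 40% of $11789 = $4715.60. OOP would hit $10907.20 > $6450, so the cap limits the patient to $6450 − $6191.60 = $258.40.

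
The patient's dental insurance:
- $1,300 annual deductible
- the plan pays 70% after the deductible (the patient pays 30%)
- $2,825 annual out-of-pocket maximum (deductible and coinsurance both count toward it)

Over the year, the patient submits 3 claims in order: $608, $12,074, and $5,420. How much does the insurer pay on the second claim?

$9,857

Claim 1 ($608): entire amount goes to the deductible. Cost to patient: $608. OOP to date $608. Insurer: $608 − $608 = $0.
Claim 2 ($12,074): $692 finishes the deductible; $11,382 goes to coinsurance; 30% of $11,382 = $3,414.60. Claim cost before the cap: $692 + $3,414.60 = $4,106.60. OOP would hit $4,714.60 > $2,825, so the cap limits the patient to $2,825 − $608 = $2,217. Insurer: $12,074 − $2,217 = $9,857.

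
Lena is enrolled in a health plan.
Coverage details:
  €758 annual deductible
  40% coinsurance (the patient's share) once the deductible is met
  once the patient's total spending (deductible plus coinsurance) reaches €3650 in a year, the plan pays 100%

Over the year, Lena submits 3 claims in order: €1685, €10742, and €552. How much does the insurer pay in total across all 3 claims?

€9329

Claim 1 — €1685: €758 to deductible, leaving €927; coinsurance €927 × 40% = €370.80. Patient owes €1128.80 (running OOP €1128.80). Insurer: €1685 − €1128.80 = €556.20.
Claim 2 — €10742: deductible already satisfied, so patient's share is 40% × €10742 = €4296.80. Adding that to €1128.80 gives €5425.60, past the €3650 cap; patient pays only €3650 − €1128.80 = €2521.20. Insurer: €10742 − €2521.20 = €8220.80.
Claim 3 — €552: deductible met; 40% of €552 = €220.80. Adding that to €3650 gives €3870.80, past the €3650 cap; patient pays only €3650 − €3650 = €0. Plan pays €552 − €0 = €552.
Insurer total = bills − patient's total = €12979 − €3650 = €9329.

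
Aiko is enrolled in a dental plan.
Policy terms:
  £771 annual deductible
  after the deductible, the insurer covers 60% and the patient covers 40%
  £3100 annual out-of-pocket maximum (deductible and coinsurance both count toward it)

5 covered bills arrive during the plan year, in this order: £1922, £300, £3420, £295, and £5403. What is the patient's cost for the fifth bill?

£262.60

#1 (£1922): £771 to deductible, leaving £1151; 40% of £1151 = £460.40. Cost to patient: £1231.40. OOP to date £1231.40.
#2 (£300): deductible met; 40% of £300 = £120. Cost to patient: £120. OOP to date £1351.40.
#3 (£3420): 40% coinsurance on £3420 = £1368. Patient pays £1368; OOP now £2719.40.
#4 (£295): deductible met; 40% of £295 = £118. Patient owes £118 (running OOP £2837.40).
#5 (£5403): deductible met; 40% of £5403 = £2161.20. Adding that to £2837.40 gives £4998.60, past the £3100 cap; patient pays only £3100 − £2837.40 = £262.60.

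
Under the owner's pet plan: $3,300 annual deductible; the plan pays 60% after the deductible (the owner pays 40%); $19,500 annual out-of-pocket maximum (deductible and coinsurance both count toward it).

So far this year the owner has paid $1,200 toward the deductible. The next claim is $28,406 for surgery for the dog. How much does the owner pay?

$12,622.40

Deductible still to meet: $3,300 − $1,200 = $2,100.
The remaining $26,306 (= $28,406 − $2,100) moves to coinsurance.
Owner's 40% share of $26,306 is $10,522.40.
So the owner owes $2,100 + $10,522.40 = $12,622.40 before any cap.
Cumulative spending $1,200 + $12,622.40 = $13,822.40 stays under the $19,500 maximum.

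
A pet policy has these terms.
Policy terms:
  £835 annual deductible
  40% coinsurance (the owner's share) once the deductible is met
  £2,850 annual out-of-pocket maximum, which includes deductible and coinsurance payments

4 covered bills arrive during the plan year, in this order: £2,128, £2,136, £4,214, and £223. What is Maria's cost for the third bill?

£643.40

Claim 1 (£2,128): deductible takes £835, £1,293 remains; 40% of £1,293 = £517.20. Owner owes £1,352.20 (running OOP £1,352.20).
Claim 2 (£2,136): 40% coinsurance on £2,136 = £854.40. Owner owes £854.40 (running OOP £2,206.60).
Claim 3 (£4,214): deductible met; 40% of £4,214 = £1,685.60. Adding that to £2,206.60 gives £3,892.20, past the £2,850 cap; owner pays only £2,850 − £2,206.60 = £643.40.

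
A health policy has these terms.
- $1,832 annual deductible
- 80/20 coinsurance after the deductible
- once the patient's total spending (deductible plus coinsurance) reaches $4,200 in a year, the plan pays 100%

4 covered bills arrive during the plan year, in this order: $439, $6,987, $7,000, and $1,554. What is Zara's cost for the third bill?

Bill 1, $439: fully absorbed by the deductible. Cost to patient: $439. OOP to date $439.
Bill 2, $6,987: deductible takes $1,393, $5,594 remains; coinsurance $5,594 × 20% = $1,118.80. Cost to patient: $2,511.80. OOP to date $2,950.80.
Bill 3, $7,000: deductible met; 20% of $7,000 = $1,400. OOP would hit $4,350.80 > $4,200, so the cap limits the patient to $4,200 − $2,950.80 = $1,249.20.

$1,249.20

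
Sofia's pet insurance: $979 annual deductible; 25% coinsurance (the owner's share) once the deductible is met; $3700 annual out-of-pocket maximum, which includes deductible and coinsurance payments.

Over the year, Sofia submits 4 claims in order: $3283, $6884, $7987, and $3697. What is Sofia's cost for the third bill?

$424

Bill 1, $3283: deductible takes $979, $2304 remains; coinsurance $2304 × 25% = $576. Cost to owner: $1555. OOP to date $1555.
Bill 2, $6884: deductible met; 25% of $6884 = $1721. Cost to owner: $1721. OOP to date $3276.
Bill 3, $7987: 25% coinsurance on $7987 = $1996.75. Adding that to $3276 gives $5272.75, past the $3700 cap; owner pays only $3700 − $3276 = $424.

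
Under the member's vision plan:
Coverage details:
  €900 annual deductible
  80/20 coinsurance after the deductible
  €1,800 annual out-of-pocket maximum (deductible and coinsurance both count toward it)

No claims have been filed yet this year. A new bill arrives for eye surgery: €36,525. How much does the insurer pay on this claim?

The full €900 deductible is still open; €900 of this bill applies to it.
After the €900 deductible portion, €36,525 − €900 = €35,625 is subject to coinsurance.
20% of €35,625 = €7,125 falls to the member.
That puts the member's cost at €900 + €7,125 = €8,025 before any cap.
Adding €8,025 to the €0 already spent would give €8,025, which exceeds the €1,800 cap; the member pays just €1,800 − €0 = €1,800.
The insurer covers the remainder: €36,525 − €1,800 = €34,725.

€34,725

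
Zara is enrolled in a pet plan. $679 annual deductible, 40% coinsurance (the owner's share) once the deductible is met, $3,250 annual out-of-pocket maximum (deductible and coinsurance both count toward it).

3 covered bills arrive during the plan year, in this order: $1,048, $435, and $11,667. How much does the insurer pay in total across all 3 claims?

#1 ($1,048): deductible takes $679, $369 remains; owner's 40% is $147.60. Owner pays $826.60; OOP now $826.60. Insurer: $1,048 − $826.60 = $221.40.
#2 ($435): 40% coinsurance on $435 = $174. Owner owes $174 (running OOP $1,000.60). Insurer: $435 − $174 = $261.
#3 ($11,667): 40% coinsurance on $11,667 = $4,666.80. That would push OOP to $5,667.40, over the $3,250 cap, so owner pays $3,250 − $1,000.60 = $2,249.40. Plan pays $11,667 − $2,249.40 = $9,417.60.
Insurer total = bills − owner's total = $13,150 − $3,250 = $9,900.

$9,900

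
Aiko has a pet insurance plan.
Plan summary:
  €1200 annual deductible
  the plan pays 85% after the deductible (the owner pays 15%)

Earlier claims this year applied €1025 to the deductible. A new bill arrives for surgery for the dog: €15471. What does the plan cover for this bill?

€13001.60

€1025 of the €1200 deductible is already met, leaving €175.
That leaves €15471 − €175 = €15296 for coinsurance.
15% of €15296 = €2294.40 falls to the owner.
That puts the owner's cost at €175 + €2294.40 = €2469.40.
The plan picks up €15471 − €2469.40 = €13001.60.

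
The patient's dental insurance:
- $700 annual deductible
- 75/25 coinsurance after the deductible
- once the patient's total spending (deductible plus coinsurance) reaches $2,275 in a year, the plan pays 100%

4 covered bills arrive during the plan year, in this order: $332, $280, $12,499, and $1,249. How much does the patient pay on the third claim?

$1,663

#1 ($332): all of it applies to the deductible. Patient pays $332; OOP now $332.
#2 ($280): all of it applies to the deductible. Cost to patient: $280. OOP to date $612.
#3 ($12,499): $88 to deductible, leaving $12,411; 25% of $12,411 = $3,102.75. Deductible plus coinsurance: $88 + $3,102.75 = $3,190.75. That would push OOP to $3,802.75, over the $2,275 cap, so patient pays $2,275 − $612 = $1,663.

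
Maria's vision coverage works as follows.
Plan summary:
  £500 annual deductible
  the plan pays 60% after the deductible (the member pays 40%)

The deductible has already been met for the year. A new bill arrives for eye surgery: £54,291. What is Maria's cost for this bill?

The deductible is already satisfied, so the full bill goes to coinsurance.
Member's 40% share of £54,291 is £21,716.40.

£21,716.40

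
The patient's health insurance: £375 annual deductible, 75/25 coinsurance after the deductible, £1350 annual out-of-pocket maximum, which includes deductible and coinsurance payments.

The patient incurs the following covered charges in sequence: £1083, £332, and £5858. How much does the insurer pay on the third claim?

£5143

#1 (£1083): £375 to deductible, leaving £708; 25% of £708 = £177. Patient owes £552 (running OOP £552). Insurer: £1083 − £552 = £531.
#2 (£332): deductible met; 25% of £332 = £83. Patient pays £83; OOP now £635. Insurer: £332 − £83 = £249.
#3 (£5858): 25% coinsurance on £5858 = £1464.50. That would push OOP to £2099.50, over the £1350 cap, so patient pays £1350 − £635 = £715. Insurer: £5858 − £715 = £5143.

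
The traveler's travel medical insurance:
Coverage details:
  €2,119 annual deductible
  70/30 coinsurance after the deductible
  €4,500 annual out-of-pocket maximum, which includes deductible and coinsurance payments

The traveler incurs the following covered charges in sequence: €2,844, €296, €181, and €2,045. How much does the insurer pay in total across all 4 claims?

€2,272.90

Claim 1 (€2,844): deductible takes €2,119, €725 remains; coinsurance €725 × 30% = €217.50. Traveler owes €2,336.50 (running OOP €2,336.50). Insurer: €2,844 − €2,336.50 = €507.50.
Claim 2 (€296): 30% coinsurance on €296 = €88.80. Traveler pays €88.80; OOP now €2,425.30. Insurer: €296 − €88.80 = €207.20.
Claim 3 (€181): deductible already satisfied, so traveler's share is 30% × €181 = €54.30. Traveler pays €54.30; OOP now €2,479.60. Plan pays €181 − €54.30 = €126.70.
Claim 4 (€2,045): deductible already satisfied, so traveler's share is 30% × €2,045 = €613.50. Traveler owes €613.50 (running OOP €3,093.10). Insurer: €2,045 − €613.50 = €1,431.50.
Insurer total = bills − traveler's total = €5,366 − €3,093.10 = €2,272.90.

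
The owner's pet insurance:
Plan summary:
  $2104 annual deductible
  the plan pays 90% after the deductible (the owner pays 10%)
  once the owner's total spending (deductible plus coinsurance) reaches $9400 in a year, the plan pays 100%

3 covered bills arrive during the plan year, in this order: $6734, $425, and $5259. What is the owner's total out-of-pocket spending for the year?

$3135.40

#1 ($6734): $2104 finishes the deductible; $4630 goes to coinsurance; coinsurance $4630 × 10% = $463. Cost to owner: $2567. OOP to date $2567.
#2 ($425): 10% coinsurance on $425 = $42.50. Owner owes $42.50 (running OOP $2609.50).
#3 ($5259): deductible already satisfied, so owner's share is 10% × $5259 = $525.90. Cost to owner: $525.90. OOP to date $3135.40.
Summing the owner's payments: $2567 + $42.50 + $525.90 = $3135.40.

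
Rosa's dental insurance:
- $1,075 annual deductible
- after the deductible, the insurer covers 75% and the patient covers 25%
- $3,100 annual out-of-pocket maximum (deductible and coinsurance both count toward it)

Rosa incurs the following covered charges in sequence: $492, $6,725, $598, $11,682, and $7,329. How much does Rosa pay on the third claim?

$149.50

Bill 1, $492: all of it applies to the deductible. Cost to patient: $492. OOP to date $492.
Bill 2, $6,725: $583 finishes the deductible; $6,142 goes to coinsurance; patient's 25% is $1,535.50. Patient pays $2,118.50; OOP now $2,610.50.
Bill 3, $598: deductible already satisfied, so patient's share is 25% × $598 = $149.50. Cost to patient: $149.50. OOP to date $2,760.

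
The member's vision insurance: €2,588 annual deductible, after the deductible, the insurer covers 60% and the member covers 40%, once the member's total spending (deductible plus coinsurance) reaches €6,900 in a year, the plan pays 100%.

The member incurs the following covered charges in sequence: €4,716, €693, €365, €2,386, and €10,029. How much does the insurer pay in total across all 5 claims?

€11,289

#1 (€4,716): €2,588 finishes the deductible; €2,128 goes to coinsurance; member's 40% is €851.20. Cost to member: €3,439.20. OOP to date €3,439.20. Plan pays €4,716 − €3,439.20 = €1,276.80.
#2 (€693): 40% coinsurance on €693 = €277.20. Member owes €277.20 (running OOP €3,716.40). Insurer: €693 − €277.20 = €415.80.
#3 (€365): deductible met; 40% of €365 = €146. Cost to member: €146. OOP to date €3,862.40. Plan pays €365 − €146 = €219.
#4 (€2,386): deductible met; 40% of €2,386 = €954.40. Member owes €954.40 (running OOP €4,816.80). Insurer: €2,386 − €954.40 = €1,431.60.
#5 (€10,029): deductible met; 40% of €10,029 = €4,011.60. Adding that to €4,816.80 gives €8,828.40, past the €6,900 cap; member pays only €6,900 − €4,816.80 = €2,083.20. Plan pays €10,029 − €2,083.20 = €7,945.80.
Insurer total = bills − member's total = €18,189 − €6,900 = €11,289.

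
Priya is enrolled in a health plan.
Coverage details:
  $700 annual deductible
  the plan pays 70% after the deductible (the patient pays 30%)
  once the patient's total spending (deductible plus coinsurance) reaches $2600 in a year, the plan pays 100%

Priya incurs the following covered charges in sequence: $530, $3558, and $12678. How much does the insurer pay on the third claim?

#1 ($530): fully absorbed by the deductible. Cost to patient: $530. OOP to date $530. Insurer: $530 − $530 = $0.
#2 ($3558): deductible takes $170, $3388 remains; patient's 30% is $1016.40. Patient owes $1186.40 (running OOP $1716.40). Plan pays $3558 − $1186.40 = $2371.60.
#3 ($12678): deductible met; 30% of $12678 = $3803.40. Adding that to $1716.40 gives $5519.80, past the $2600 cap; patient pays only $2600 − $1716.40 = $883.60. Insurer: $12678 − $883.60 = $11794.40.

$11794.40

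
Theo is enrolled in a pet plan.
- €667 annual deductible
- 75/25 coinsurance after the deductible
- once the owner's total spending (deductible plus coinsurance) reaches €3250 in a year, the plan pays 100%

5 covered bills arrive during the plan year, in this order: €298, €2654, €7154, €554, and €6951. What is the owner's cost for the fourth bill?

€138.50

Claim 1 (€298): fully absorbed by the deductible. Cost to owner: €298. OOP to date €298.
Claim 2 (€2654): €369 to deductible, leaving €2285; coinsurance €2285 × 25% = €571.25. Cost to owner: €940.25. OOP to date €1238.25.
Claim 3 (€7154): 25% coinsurance on €7154 = €1788.50. Owner owes €1788.50 (running OOP €3026.75).
Claim 4 (€554): deductible met; 25% of €554 = €138.50. Cost to owner: €138.50. OOP to date €3165.25.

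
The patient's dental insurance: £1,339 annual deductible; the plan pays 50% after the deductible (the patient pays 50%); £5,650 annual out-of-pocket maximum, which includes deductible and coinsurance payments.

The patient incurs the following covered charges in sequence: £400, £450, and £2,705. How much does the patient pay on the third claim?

£1,597

Bill 1, £400: all of it applies to the deductible. Cost to patient: £400. OOP to date £400.
Bill 2, £450: all of it applies to the deductible. Patient owes £450 (running OOP £850).
Bill 3, £2,705: deductible takes £489, £2,216 remains; 50% of £2,216 = £1,108. Patient owes £1,597 (running OOP £2,447).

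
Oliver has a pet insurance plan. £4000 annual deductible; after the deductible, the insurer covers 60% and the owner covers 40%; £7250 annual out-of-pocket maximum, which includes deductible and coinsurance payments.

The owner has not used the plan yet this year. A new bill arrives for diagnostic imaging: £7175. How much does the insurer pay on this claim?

£1905

Nothing has been paid toward the £4000 deductible, so the first £4000 of this charge is applied there.
That leaves £7175 − £4000 = £3175 for coinsurance.
Coinsurance: £3175 × 40% = £1270.
That puts the owner's cost at £4000 + £1270 = £5270 before any cap.
Year-to-date out-of-pocket becomes £0 + £5270 = £5270, still under the £7250 maximum, so no cap applies.
The insurer covers the remainder: £7175 − £5270 = £1905.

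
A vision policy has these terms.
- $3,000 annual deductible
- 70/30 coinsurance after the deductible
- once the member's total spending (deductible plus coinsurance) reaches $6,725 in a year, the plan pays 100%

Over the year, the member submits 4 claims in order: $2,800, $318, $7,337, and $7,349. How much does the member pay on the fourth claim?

Claim 1 ($2,800): all of it applies to the deductible. Cost to member: $2,800. OOP to date $2,800.
Claim 2 ($318): deductible takes $200, $118 remains; member's 30% is $35.40. Member pays $235.40; OOP now $3,035.40.
Claim 3 ($7,337): deductible met; 30% of $7,337 = $2,201.10. Member owes $2,201.10 (running OOP $5,236.50).
Claim 4 ($7,349): deductible already satisfied, so member's share is 30% × $7,349 = $2,204.70. OOP would hit $7,441.20 > $6,725, so the cap limits the member to $6,725 − $5,236.50 = $1,488.50.

$1,488.50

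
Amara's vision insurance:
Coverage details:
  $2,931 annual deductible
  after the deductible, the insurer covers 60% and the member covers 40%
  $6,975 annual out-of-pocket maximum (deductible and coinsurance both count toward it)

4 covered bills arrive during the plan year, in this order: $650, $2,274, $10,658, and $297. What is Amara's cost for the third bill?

Claim 1 ($650): entire amount goes to the deductible. Member pays $650; OOP now $650.
Claim 2 ($2,274): fully absorbed by the deductible. Member owes $2,274 (running OOP $2,924).
Claim 3 ($10,658): $7 to deductible, leaving $10,651; 40% of $10,651 = $4,260.40. Deductible plus coinsurance: $7 + $4,260.40 = $4,267.40. That would push OOP to $7,191.40, over the $6,975 cap, so member pays $6,975 − $2,924 = $4,051.

$4,051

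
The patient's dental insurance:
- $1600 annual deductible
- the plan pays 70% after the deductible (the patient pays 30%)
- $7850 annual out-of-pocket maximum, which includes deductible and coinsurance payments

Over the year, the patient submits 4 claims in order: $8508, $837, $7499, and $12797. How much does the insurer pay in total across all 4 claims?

$21791

Bill 1, $8508: $1600 finishes the deductible; $6908 goes to coinsurance; 30% of $6908 = $2072.40. Cost to patient: $3672.40. OOP to date $3672.40. Plan pays $8508 − $3672.40 = $4835.60.
Bill 2, $837: deductible met; 30% of $837 = $251.10. Cost to patient: $251.10. OOP to date $3923.50. Plan pays $837 − $251.10 = $585.90.
Bill 3, $7499: deductible already satisfied, so patient's share is 30% × $7499 = $2249.70. Patient owes $2249.70 (running OOP $6173.20). Insurer: $7499 − $2249.70 = $5249.30.
Bill 4, $12797: 30% coinsurance on $12797 = $3839.10. That would push OOP to $10012.30, over the $7850 cap, so patient pays $7850 − $6173.20 = $1676.80. Insurer: $12797 − $1676.80 = $11120.20.
Insurer total = bills − patient's total = $29641 − $7850 = $21791.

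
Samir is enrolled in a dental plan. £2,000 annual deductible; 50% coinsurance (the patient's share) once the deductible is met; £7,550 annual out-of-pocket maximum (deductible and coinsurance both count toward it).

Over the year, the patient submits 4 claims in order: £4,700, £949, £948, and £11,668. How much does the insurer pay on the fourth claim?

£8,416.50

Claim 1 (£4,700): £2,000 finishes the deductible; £2,700 goes to coinsurance; patient's 50% is £1,350. Patient pays £3,350; OOP now £3,350. Insurer: £4,700 − £3,350 = £1,350.
Claim 2 (£949): deductible already satisfied, so patient's share is 50% × £949 = £474.50. Cost to patient: £474.50. OOP to date £3,824.50. Plan pays £949 − £474.50 = £474.50.
Claim 3 (£948): 50% coinsurance on £948 = £474. Patient owes £474 (running OOP £4,298.50). Insurer: £948 − £474 = £474.
Claim 4 (£11,668): deductible already satisfied, so patient's share is 50% × £11,668 = £5,834. That would push OOP to £10,132.50, over the £7,550 cap, so patient pays £7,550 − £4,298.50 = £3,251.50. Insurer: £11,668 − £3,251.50 = £8,416.50.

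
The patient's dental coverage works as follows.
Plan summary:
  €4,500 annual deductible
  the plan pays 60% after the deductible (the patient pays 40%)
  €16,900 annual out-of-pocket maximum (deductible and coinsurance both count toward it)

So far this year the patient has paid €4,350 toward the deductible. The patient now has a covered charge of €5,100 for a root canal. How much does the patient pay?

Remaining deductible: €4,500 − €4,350 = €150.
After the €150 deductible portion, €5,100 − €150 = €4,950 is subject to coinsurance.
Coinsurance: €4,950 × 40% = €1,980.
So the patient owes €150 + €1,980 = €2,130 before any cap.
Total out-of-pocket so far would be €4,350 + €2,130 = €6,480, below the €16,900 cap — no reduction.

€2,130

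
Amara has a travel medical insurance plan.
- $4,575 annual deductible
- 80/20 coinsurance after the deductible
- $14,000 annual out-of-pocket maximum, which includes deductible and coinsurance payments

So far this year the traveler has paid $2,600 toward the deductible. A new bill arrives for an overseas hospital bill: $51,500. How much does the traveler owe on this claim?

$11,400

Deductible still to meet: $4,575 − $2,600 = $1,975.
After the $1,975 deductible portion, $51,500 − $1,975 = $49,525 is subject to coinsurance.
Coinsurance: $49,525 × 20% = $9,905.
So the traveler owes $1,975 + $9,905 = $11,880 before any cap.
That would bring total out-of-pocket to $14,480, past the $14,000 cap. The traveler is capped at $14,000 − $2,600 = $11,400 on this claim.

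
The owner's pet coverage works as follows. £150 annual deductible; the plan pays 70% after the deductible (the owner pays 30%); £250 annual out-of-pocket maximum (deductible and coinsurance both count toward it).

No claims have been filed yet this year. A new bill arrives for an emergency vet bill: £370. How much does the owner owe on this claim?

£216

The full £150 deductible is still open; £150 of this bill applies to it.
The remaining £220 (= £370 − £150) moves to coinsurance.
Owner's 30% share of £220 is £66.
So the owner owes £150 + £66 = £216 before any cap.
Year-to-date out-of-pocket becomes £0 + £216 = £216, still under the £250 maximum, so no cap applies.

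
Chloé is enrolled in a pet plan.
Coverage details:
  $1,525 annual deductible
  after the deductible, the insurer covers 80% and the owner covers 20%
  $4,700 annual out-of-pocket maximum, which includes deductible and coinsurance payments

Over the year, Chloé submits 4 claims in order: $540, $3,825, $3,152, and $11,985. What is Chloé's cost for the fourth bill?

$1,976.60

Bill 1, $540: entire amount goes to the deductible. Owner pays $540; OOP now $540.
Bill 2, $3,825: $985 finishes the deductible; $2,840 goes to coinsurance; owner's 20% is $568. Owner pays $1,553; OOP now $2,093.
Bill 3, $3,152: deductible already satisfied, so owner's share is 20% × $3,152 = $630.40. Owner pays $630.40; OOP now $2,723.40.
Bill 4, $11,985: 20% coinsurance on $11,985 = $2,397. Adding that to $2,723.40 gives $5,120.40, past the $4,700 cap; owner pays only $4,700 − $2,723.40 = $1,976.60.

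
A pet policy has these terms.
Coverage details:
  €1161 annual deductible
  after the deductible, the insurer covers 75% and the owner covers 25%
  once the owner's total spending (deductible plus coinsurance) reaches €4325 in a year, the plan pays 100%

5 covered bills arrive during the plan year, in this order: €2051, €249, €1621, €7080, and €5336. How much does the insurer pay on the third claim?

Claim 1 — €2051: €1161 finishes the deductible; €890 goes to coinsurance; 25% of €890 = €222.50. Owner owes €1383.50 (running OOP €1383.50). Plan pays €2051 − €1383.50 = €667.50.
Claim 2 — €249: 25% coinsurance on €249 = €62.25. Owner pays €62.25; OOP now €1445.75. Plan pays €249 − €62.25 = €186.75.
Claim 3 — €1621: 25% coinsurance on €1621 = €405.25. Owner owes €405.25 (running OOP €1851). Insurer: €1621 − €405.25 = €1215.75.

€1215.75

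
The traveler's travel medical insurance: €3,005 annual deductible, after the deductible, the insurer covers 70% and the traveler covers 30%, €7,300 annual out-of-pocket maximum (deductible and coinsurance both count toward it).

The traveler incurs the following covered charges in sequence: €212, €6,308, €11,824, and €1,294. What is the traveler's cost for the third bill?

€3,240.50

Claim 1 (€212): all of it applies to the deductible. Traveler owes €212 (running OOP €212).
Claim 2 (€6,308): €2,793 finishes the deductible; €3,515 goes to coinsurance; traveler's 30% is €1,054.50. Traveler pays €3,847.50; OOP now €4,059.50.
Claim 3 (€11,824): deductible met; 30% of €11,824 = €3,547.20. OOP would hit €7,606.70 > €7,300, so the cap limits the traveler to €7,300 − €4,059.50 = €3,240.50.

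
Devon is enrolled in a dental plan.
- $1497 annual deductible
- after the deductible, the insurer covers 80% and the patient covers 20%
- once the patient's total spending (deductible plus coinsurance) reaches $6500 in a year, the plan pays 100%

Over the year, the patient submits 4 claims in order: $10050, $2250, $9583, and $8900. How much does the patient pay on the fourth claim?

$925.80

Bill 1, $10050: $1497 to deductible, leaving $8553; coinsurance $8553 × 20% = $1710.60. Cost to patient: $3207.60. OOP to date $3207.60.
Bill 2, $2250: deductible already satisfied, so patient's share is 20% × $2250 = $450. Cost to patient: $450. OOP to date $3657.60.
Bill 3, $9583: 20% coinsurance on $9583 = $1916.60. Cost to patient: $1916.60. OOP to date $5574.20.
Bill 4, $8900: 20% coinsurance on $8900 = $1780. OOP would hit $7354.20 > $6500, so the cap limits the patient to $6500 − $5574.20 = $925.80.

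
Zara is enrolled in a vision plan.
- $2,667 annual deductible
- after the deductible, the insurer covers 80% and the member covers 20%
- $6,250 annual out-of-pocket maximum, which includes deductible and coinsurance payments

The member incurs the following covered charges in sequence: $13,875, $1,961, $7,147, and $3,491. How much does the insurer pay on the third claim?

$6,197.80

Bill 1, $13,875: deductible takes $2,667, $11,208 remains; coinsurance $11,208 × 20% = $2,241.60. Cost to member: $4,908.60. OOP to date $4,908.60. Insurer: $13,875 − $4,908.60 = $8,966.40.
Bill 2, $1,961: deductible met; 20% of $1,961 = $392.20. Member owes $392.20 (running OOP $5,300.80). Insurer: $1,961 − $392.20 = $1,568.80.
Bill 3, $7,147: deductible already satisfied, so member's share is 20% × $7,147 = $1,429.40. Adding that to $5,300.80 gives $6,730.20, past the $6,250 cap; member pays only $6,250 − $5,300.80 = $949.20. Plan pays $7,147 − $949.20 = $6,197.80.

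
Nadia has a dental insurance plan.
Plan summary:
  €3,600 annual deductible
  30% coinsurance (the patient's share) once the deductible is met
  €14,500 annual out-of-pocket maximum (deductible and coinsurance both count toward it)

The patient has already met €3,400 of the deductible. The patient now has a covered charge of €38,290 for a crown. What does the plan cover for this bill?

Deductible still to meet: €3,600 − €3,400 = €200.
The remaining €38,090 (= €38,290 − €200) moves to coinsurance.
Coinsurance: €38,090 × 30% = €11,427.
That puts the patient's cost at €200 + €11,427 = €11,627 before any cap.
Adding €11,627 to the €3,400 already spent would give €15,027, which exceeds the €14,500 cap; the patient pays just €14,500 − €3,400 = €11,100.
The plan picks up €38,290 − €11,100 = €27,190.

€27,190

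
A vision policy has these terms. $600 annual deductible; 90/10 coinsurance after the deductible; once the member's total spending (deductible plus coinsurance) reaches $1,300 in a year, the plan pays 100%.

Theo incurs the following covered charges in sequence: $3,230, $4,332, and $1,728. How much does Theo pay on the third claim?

Bill 1, $3,230: $600 to deductible, leaving $2,630; coinsurance $2,630 × 10% = $263. Member owes $863 (running OOP $863).
Bill 2, $4,332: deductible met; 10% of $4,332 = $433.20. Member pays $433.20; OOP now $1,296.20.
Bill 3, $1,728: deductible already satisfied, so member's share is 10% × $1,728 = $172.80. OOP would hit $1,469 > $1,300, so the cap limits the member to $1,300 − $1,296.20 = $3.80.

$3.80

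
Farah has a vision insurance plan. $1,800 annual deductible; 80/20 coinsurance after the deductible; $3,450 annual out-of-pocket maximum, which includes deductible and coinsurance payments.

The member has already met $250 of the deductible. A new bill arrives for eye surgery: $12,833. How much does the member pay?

$3,200

Remaining deductible: $1,800 − $250 = $1,550.
The remaining $11,283 (= $12,833 − $1,550) moves to coinsurance.
Coinsurance: $11,283 × 20% = $2,256.60.
So the member owes $1,550 + $2,256.60 = $3,806.60 before any cap.
Year-to-date out-of-pocket would reach $250 + $3,806.60 = $4,056.60, above the $3,450 maximum, so the member pays only $3,450 − $250 = $3,200.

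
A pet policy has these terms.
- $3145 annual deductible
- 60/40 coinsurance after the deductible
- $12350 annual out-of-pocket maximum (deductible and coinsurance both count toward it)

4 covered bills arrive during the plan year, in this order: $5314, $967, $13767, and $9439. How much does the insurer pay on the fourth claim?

Bill 1, $5314: deductible takes $3145, $2169 remains; coinsurance $2169 × 40% = $867.60. Owner owes $4012.60 (running OOP $4012.60). Plan pays $5314 − $4012.60 = $1301.40.
Bill 2, $967: deductible already satisfied, so owner's share is 40% × $967 = $386.80. Owner owes $386.80 (running OOP $4399.40). Plan pays $967 − $386.80 = $580.20.
Bill 3, $13767: 40% coinsurance on $13767 = $5506.80. Owner owes $5506.80 (running OOP $9906.20). Plan pays $13767 − $5506.80 = $8260.20.
Bill 4, $9439: 40% coinsurance on $9439 = $3775.60. Adding that to $9906.20 gives $13681.80, past the $12350 cap; owner pays only $12350 − $9906.20 = $2443.80. Plan pays $9439 − $2443.80 = $6995.20.

$6995.20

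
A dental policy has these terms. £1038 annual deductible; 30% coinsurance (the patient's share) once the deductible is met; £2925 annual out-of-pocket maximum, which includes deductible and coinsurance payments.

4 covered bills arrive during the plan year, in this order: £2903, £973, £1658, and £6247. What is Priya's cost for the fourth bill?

Claim 1 — £2903: £1038 finishes the deductible; £1865 goes to coinsurance; patient's 30% is £559.50. Patient owes £1597.50 (running OOP £1597.50).
Claim 2 — £973: deductible already satisfied, so patient's share is 30% × £973 = £291.90. Patient pays £291.90; OOP now £1889.40.
Claim 3 — £1658: deductible already satisfied, so patient's share is 30% × £1658 = £497.40. Patient pays £497.40; OOP now £2386.80.
Claim 4 — £6247: deductible already satisfied, so patient's share is 30% × £6247 = £1874.10. That would push OOP to £4260.90, over the £2925 cap, so patient pays £2925 − £2386.80 = £538.20.

£538.20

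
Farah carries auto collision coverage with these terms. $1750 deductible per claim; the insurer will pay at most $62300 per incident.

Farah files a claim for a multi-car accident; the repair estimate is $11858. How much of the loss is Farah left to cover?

Less the $1750 deductible: $11858 − $1750 = $10108.
$10108 ≤ $62300, so the limit doesn't bind; insurer pays $10108.
Driver's share is the uncovered remainder: $11858 − $10108 = $1750.

$1750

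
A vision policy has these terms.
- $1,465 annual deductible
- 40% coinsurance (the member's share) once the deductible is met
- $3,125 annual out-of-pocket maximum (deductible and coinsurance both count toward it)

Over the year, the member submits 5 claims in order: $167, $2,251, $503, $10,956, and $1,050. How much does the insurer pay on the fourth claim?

$9,878.40

Claim 1 ($167): fully absorbed by the deductible. Cost to member: $167. OOP to date $167. Insurer: $167 − $167 = $0.
Claim 2 ($2,251): $1,298 to deductible, leaving $953; 40% of $953 = $381.20. Member pays $1,679.20; OOP now $1,846.20. Insurer: $2,251 − $1,679.20 = $571.80.
Claim 3 ($503): 40% coinsurance on $503 = $201.20. Member owes $201.20 (running OOP $2,047.40). Insurer: $503 − $201.20 = $301.80.
Claim 4 ($10,956): 40% coinsurance on $10,956 = $4,382.40. OOP would hit $6,429.80 > $3,125, so the cap limits the member to $3,125 − $2,047.40 = $1,077.60. Insurer: $10,956 − $1,077.60 = $9,878.40.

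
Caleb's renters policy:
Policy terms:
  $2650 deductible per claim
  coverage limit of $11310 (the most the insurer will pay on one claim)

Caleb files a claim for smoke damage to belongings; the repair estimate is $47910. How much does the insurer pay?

$11310

Subtract the deductible: $47910 − $2650 = $45260.
$45260 exceeds the $11310 limit, so the insurer pays the limit: $11310.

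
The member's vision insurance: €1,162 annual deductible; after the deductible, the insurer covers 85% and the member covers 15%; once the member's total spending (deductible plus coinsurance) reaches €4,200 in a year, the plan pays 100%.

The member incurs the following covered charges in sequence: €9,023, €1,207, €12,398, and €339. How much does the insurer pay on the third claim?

€10,720.20

Claim 1 — €9,023: deductible takes €1,162, €7,861 remains; 15% of €7,861 = €1,179.15. Member pays €2,341.15; OOP now €2,341.15. Insurer: €9,023 − €2,341.15 = €6,681.85.
Claim 2 — €1,207: deductible already satisfied, so member's share is 15% × €1,207 = €181.05. Member pays €181.05; OOP now €2,522.20. Plan pays €1,207 − €181.05 = €1,025.95.
Claim 3 — €12,398: deductible met; 15% of €12,398 = €1,859.70. That would push OOP to €4,381.90, over the €4,200 cap, so member pays €4,200 − €2,522.20 = €1,677.80. Insurer: €12,398 − €1,677.80 = €10,720.20.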